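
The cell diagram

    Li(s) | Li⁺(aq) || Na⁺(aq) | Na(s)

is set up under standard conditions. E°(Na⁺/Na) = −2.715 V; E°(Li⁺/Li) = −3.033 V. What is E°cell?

+0.318 V

By convention the left-hand electrode in cell notation is the anode (oxidation) and the right-hand electrode is the cathode (reduction).
E°cell = E°(right) − E°(left) = −2.715 − (−3.033) = +0.318 V.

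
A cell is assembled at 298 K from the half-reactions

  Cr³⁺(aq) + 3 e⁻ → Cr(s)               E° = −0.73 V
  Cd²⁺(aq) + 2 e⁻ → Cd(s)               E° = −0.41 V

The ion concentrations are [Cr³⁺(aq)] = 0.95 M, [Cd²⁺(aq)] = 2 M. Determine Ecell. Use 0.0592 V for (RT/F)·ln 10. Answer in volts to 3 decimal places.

Since E°(Cd²⁺/Cd) > E°(Cr³⁺/Cr), Cd²⁺/Cd serves as the cathode.
The standard potential is −0.41 − (−0.73) = +0.32 V and the balanced reaction transfers n = 6 electrons.
Balancing gives 3 Cd²⁺(aq) + 2 Cr(s) → 3 Cd(s) + 2 Cr³⁺(aq); hence Q = [Cr³⁺(aq)]^2 / [Cd²⁺(aq)]^3 = 0.113 (log Q = −0.948).
Applying E = E° − (RT ln10/nF)·log Q gives +0.32 − (0.0592/6)(−0.948) = +0.329 V.

+0.329 V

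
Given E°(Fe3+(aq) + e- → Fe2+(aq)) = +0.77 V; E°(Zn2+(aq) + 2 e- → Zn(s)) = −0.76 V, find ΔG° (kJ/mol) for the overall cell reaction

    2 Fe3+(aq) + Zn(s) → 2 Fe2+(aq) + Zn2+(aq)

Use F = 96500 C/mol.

In the reaction as written Fe3+(aq) is reduced, so the Fe³⁺/Fe²⁺ couple is the cathode and Zn²⁺/Zn is the anode.
E°cell = +0.77 − (−0.76) = +1.53 V; balancing electrons gives n = 2.
ΔG° = −nFE°cell = −(2)(96500)(+1.53) J/mol = −295 kJ/mol.

−295 kJ/mol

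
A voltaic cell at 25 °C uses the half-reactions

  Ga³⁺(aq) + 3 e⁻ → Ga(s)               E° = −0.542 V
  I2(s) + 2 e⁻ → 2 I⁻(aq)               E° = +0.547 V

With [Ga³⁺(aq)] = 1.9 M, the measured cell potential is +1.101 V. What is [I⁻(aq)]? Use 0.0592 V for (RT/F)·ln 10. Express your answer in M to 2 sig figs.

0.51 M

With I₂/I⁻ at the cathode and Ga³⁺/Ga at the anode, E°cell = +0.547 − (−0.542) = +1.089 V (n = 6).
From the Nernst equation, log Q = n(E° − E)/0.0592 = 6·(+1.089 − (+1.101))/0.0592 = −1.216.
Balancing electrons gives 3 I2(s) + 2 Ga(s) → 6 I⁻(aq) + 2 Ga³⁺(aq); thus Q = [I⁻(aq)]^6·[Ga³⁺(aq)]^2.
Solving for the unknown gives log [I⁻(aq)] = −0.296, so [I⁻(aq)] ≈ 0.51 M.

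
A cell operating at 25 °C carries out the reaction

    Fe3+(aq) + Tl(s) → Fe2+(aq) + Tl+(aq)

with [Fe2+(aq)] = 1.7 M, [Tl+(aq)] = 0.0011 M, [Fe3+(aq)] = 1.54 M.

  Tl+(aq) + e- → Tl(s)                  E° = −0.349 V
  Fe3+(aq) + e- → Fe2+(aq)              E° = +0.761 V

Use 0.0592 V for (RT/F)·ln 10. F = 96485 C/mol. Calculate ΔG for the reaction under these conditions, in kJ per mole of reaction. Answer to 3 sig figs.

E°cell = +0.761 − (−0.349) = +1.110 V; the balanced reaction transfers n = 1 electron.
The reaction quotient is ([Fe2+(aq)]·[Tl+(aq)]) / [Fe3+(aq)] = 0.00121; by Nernst, E = +1.110 − (0.0592/1)(−2.916) = +1.2826 V.
Then ΔG = −nFE = −1 × 96485 × +1.2826 J/mol = −124 kJ/mol.

−124 kJ/mol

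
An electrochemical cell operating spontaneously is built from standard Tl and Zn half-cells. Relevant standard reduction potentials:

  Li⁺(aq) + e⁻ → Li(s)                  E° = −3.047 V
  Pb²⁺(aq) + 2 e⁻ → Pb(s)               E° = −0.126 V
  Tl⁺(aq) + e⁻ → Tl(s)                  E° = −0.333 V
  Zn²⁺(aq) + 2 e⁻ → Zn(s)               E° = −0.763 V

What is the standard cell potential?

The Tl⁺/Tl couple has the higher E°, so Tl ion is reduced (cathode) and Zn is oxidized (anode).
E°cell = E°(cathode) − E°(anode) = −0.333 − (−0.763) = +0.430 V.

+0.430 V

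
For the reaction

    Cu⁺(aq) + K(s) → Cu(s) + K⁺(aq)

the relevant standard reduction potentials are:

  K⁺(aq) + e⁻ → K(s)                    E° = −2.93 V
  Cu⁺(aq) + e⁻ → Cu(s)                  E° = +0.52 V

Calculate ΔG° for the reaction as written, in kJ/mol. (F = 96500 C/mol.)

In the reaction as written Cu⁺(aq) is reduced, so the Cu⁺/Cu couple is the cathode and K⁺/K is the anode.
E°cell = +0.52 − (−2.93) = +3.45 V; balancing electrons gives n = 1.
ΔG° = −nFE°cell = −(1)(96500)(+3.45) J/mol = −333 kJ/mol.

−333 kJ/mol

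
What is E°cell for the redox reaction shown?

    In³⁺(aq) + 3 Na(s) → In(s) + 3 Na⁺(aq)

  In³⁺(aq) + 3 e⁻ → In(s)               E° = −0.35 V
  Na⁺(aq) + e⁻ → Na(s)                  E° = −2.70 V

+2.35 V

In the reaction as written, In³⁺(aq) is reduced (cathode) and Na⁺(aq) is produced by oxidation at the anode.
E°cell = E°(cathode) − E°(anode) = −0.35 − (−2.70) = +2.35 V.
The positive value indicates the reaction is spontaneous as written.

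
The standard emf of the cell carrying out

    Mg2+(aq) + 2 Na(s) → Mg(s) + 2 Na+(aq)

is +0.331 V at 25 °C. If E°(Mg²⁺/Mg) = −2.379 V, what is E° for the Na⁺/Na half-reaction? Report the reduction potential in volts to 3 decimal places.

−2.710 V

In the reaction as written the Mg²⁺/Mg couple is reduced (cathode) and Na⁺/Na is oxidized (anode), so E°cell = E°(Mg²⁺/Mg) − E°(Na⁺/Na).
E°(Na⁺/Na) = E°(cathode) − E°cell = −2.379 − (+0.331) = −2.710 V.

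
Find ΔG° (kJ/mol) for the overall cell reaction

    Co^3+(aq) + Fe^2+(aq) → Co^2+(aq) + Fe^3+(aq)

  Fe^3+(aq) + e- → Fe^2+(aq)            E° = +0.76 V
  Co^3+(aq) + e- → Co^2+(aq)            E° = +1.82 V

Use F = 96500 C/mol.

−102 kJ/mol

In the reaction as written Co^3+(aq) is reduced, so the Co³⁺/Co²⁺ couple is the cathode and Fe³⁺/Fe²⁺ is the anode.
E°cell = +1.82 − (+0.76) = +1.06 V; balancing electrons gives n = 1.
ΔG° = −nFE°cell = −(1)(96500)(+1.06) J/mol = −102 kJ/mol.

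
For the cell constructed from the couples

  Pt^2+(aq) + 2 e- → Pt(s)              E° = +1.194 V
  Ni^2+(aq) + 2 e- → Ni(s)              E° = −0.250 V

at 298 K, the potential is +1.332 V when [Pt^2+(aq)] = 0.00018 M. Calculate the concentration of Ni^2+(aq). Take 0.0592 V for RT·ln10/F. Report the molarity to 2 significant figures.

The Pt²⁺/Pt couple has the larger reduction potential, so it is the cathode: E°cell = +1.194 − (−0.250) = +1.444 V and n = 2.
From the Nernst equation, log Q = n(E° − E)/0.0592 = 2·(+1.444 − (+1.332))/0.0592 = 3.784.
For Pt^2+(aq) + Ni(s) → Pt(s) + Ni^2+(aq), the reaction quotient is Q = [Ni^2+(aq)] / [Pt^2+(aq)].
Solving for the unknown gives log [Ni^2+(aq)] = 0.039, so [Ni^2+(aq)] ≈ 1.1 M.

1.1 M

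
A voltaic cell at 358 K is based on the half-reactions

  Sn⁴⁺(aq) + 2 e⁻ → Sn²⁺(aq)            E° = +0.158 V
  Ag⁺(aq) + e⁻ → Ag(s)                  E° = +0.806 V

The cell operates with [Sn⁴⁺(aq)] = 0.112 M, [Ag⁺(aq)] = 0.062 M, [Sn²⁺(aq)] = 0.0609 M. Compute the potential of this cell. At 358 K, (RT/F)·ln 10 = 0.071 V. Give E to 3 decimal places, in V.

Since E°(Ag⁺/Ag) > E°(Sn⁴⁺/Sn²⁺), Ag⁺/Ag serves as the cathode.
E°cell = E°cat − E°an = +0.806 − (+0.158) = +0.648 V; n = 2.
Balancing gives 2 Ag⁺(aq) + Sn²⁺(aq) → 2 Ag(s) + Sn⁴⁺(aq); hence Q = [Sn⁴⁺(aq)] / ([Ag⁺(aq)]^2·[Sn²⁺(aq)]) = 478 (log Q = 2.680).
E = E° − (0.071/n)·log Q = +0.648 − (0.071/2)(2.680) = +0.553 V.

+0.553 V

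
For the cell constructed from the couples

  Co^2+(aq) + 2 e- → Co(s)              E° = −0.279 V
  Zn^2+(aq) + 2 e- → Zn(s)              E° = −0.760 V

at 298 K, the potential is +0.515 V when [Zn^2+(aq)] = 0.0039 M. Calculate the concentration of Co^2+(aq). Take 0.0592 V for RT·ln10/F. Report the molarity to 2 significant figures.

0.055 M

Co²⁺/Co is the cathode (higher E°); E°cell = −0.279 − (−0.760) = +0.481 V with n = 2.
Rearranging E = E° − (0.0592/n)·log Q gives log Q = 2(+0.481 − (+0.515))/0.0592 = −1.149.
For Co^2+(aq) + Zn(s) → Co(s) + Zn^2+(aq), the reaction quotient is Q = [Zn^2+(aq)] / [Co^2+(aq)].
Solving for the unknown gives log [Co^2+(aq)] = −1.260, so [Co^2+(aq)] ≈ 0.055 M.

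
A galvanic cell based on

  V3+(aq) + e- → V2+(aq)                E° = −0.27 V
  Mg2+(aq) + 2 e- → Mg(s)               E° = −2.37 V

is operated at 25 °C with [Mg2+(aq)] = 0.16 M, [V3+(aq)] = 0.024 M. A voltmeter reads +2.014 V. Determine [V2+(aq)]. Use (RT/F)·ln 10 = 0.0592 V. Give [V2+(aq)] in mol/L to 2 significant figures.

1.7 M

With V³⁺/V²⁺ at the cathode and Mg²⁺/Mg at the anode, E°cell = −0.27 − (−2.37) = +2.10 V (n = 2).
Rearranging E = E° − (0.0592/n)·log Q gives log Q = 2(+2.10 − (+2.014))/0.0592 = 2.905.
The balanced reaction is 2 V3+(aq) + Mg(s) → 2 V2+(aq) + Mg2+(aq), so Q = ([V2+(aq)]^2·[Mg2+(aq)]) / [V3+(aq)]^2.
Substituting the known concentrations and solving, log [V2+(aq)] = 0.231 and [V2+(aq)] = 1.7 M.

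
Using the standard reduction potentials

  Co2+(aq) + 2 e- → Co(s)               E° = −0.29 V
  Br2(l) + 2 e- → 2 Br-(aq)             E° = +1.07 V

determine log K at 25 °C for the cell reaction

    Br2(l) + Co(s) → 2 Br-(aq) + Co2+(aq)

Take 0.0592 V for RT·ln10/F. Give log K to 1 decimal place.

log K = 45.9

The Br₂/Br⁻ couple is reduced (cathode); E°cell = +1.07 − (−0.29) = +1.36 V with n = 2.
At equilibrium E = 0, so log K = nE°cell / 0.0592 = (2)(+1.36) / 0.0592 = 45.9.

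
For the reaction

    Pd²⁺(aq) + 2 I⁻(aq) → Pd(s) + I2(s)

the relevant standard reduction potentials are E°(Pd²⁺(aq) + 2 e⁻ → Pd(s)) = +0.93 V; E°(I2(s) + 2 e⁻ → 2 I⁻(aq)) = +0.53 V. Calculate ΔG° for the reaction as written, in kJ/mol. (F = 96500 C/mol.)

In the reaction as written Pd²⁺(aq) is reduced, so the Pd²⁺/Pd couple is the cathode and I₂/I⁻ is the anode.
E°cell = +0.93 − (+0.53) = +0.40 V; balancing electrons gives n = 2.
ΔG° = −nFE°cell = −(2)(96500)(+0.40) J/mol = −77.2 kJ/mol.

−77.2 kJ/mol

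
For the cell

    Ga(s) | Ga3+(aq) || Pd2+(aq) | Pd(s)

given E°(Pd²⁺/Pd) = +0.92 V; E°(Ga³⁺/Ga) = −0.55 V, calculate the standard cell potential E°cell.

By convention the left-hand electrode in cell notation is the anode (oxidation) and the right-hand electrode is the cathode (reduction).
E°cell = E°(right) − E°(left) = +0.92 − (−0.55) = +1.47 V.

+1.47 V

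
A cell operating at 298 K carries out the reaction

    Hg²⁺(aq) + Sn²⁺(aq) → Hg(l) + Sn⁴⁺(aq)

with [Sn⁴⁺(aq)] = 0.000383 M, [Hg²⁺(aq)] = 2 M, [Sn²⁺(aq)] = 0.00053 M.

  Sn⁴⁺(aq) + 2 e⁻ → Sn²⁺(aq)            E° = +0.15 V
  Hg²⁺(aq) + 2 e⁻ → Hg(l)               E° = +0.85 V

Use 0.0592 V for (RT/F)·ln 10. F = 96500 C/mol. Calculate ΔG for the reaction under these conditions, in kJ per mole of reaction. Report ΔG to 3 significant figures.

−138 kJ/mol

E°cell = +0.85 − (+0.15) = +0.70 V; the balanced reaction transfers n = 2 electrons.
The reaction quotient is [Sn⁴⁺(aq)] / ([Hg²⁺(aq)]·[Sn²⁺(aq)]) = 0.361; by Nernst, E = +0.70 − (0.0592/2)(−0.442) = +0.7131 V.
Then ΔG = −nFE = −2 × 96500 × +0.7131 J/mol = −138 kJ/mol.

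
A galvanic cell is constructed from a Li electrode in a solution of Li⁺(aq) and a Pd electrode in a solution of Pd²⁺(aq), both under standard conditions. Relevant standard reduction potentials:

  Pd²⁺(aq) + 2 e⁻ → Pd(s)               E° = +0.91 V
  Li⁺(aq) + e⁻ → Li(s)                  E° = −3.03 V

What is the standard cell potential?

+3.94 V

Of the two couples in this cell, the one with the more positive reduction potential is reduced at the cathode: here that is Pd²⁺/Pd (+0.91 V); Li⁺/Li (−3.03 V) is the anode.
E°cell = E°(cathode) − E°(anode) = +0.91 − (−3.03) = +3.94 V.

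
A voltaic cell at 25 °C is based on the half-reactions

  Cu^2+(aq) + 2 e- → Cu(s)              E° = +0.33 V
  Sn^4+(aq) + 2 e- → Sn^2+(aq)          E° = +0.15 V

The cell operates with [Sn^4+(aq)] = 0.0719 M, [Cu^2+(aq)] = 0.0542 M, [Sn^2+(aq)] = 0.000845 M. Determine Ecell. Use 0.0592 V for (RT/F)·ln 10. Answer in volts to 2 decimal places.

The Cu²⁺/Cu couple has the more positive E°, so it is the cathode; Sn⁴⁺/Sn²⁺ is the anode.
The standard potential is +0.33 − (+0.15) = +0.18 V and the balanced reaction transfers n = 2 electrons.
For the overall reaction Cu^2+(aq) + Sn^2+(aq) → Cu(s) + Sn^4+(aq), Q = [Sn^4+(aq)] / ([Cu^2+(aq)]·[Sn^2+(aq)]) = 1.57×10^3, giving log Q = 3.196.
E = E° − (0.0592/n)·log Q = +0.18 − (0.0592/2)(3.196) = +0.09 V.

+0.09 V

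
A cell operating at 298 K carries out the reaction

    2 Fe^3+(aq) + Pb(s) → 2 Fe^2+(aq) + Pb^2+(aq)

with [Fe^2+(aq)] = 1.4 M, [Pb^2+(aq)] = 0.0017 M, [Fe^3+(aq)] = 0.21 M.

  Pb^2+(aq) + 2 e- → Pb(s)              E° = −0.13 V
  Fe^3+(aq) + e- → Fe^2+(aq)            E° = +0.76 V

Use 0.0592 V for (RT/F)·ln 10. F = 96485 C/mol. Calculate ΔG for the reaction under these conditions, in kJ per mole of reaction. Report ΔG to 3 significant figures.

The standard cell potential is +0.76 − (−0.13) = +0.89 V, with n = 2 electrons in the balanced equation.
Q = ([Fe^2+(aq)]^2·[Pb^2+(aq)]) / [Fe^3+(aq)]^2 = 0.0756, so log Q = −1.122 and E = +0.89 − (0.0592/2)(−1.122) = +0.9232 V.
ΔG = −nFE = −(2)(96485)(+0.9232) J/mol = −178 kJ/mol.

−178 kJ/mol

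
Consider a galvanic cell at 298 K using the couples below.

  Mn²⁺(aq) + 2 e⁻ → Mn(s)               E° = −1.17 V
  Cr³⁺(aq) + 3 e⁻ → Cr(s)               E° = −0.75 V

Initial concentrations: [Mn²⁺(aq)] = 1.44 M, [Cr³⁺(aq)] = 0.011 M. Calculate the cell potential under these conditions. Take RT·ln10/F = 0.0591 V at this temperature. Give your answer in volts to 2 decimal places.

Since E°(Cr³⁺/Cr) > E°(Mn²⁺/Mn), Cr³⁺/Cr serves as the cathode.
E°cell = −0.75 − (−1.17) = +0.42 V, with n = 6 electrons transferred.
For the overall reaction 2 Cr³⁺(aq) + 3 Mn(s) → 2 Cr(s) + 3 Mn²⁺(aq), Q = [Mn²⁺(aq)]^3 / [Cr³⁺(aq)]^2 = 2.47×10^4, giving log Q = 4.392.
By the Nernst equation, E = +0.42 − (0.0591/6)·(4.392) = +0.38 V.

+0.38 V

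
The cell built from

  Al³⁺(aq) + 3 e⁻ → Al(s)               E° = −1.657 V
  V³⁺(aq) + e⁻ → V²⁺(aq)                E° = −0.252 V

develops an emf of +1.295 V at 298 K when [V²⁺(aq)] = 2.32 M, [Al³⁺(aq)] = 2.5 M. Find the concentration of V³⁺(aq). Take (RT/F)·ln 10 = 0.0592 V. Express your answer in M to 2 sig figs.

With V³⁺/V²⁺ at the cathode and Al³⁺/Al at the anode, E°cell = −0.252 − (−1.657) = +1.405 V (n = 3).
Since E = E° − (0.0592/n)·log Q, log Q = n(E° − E)/0.0592 = 5.574.
Balancing electrons gives 3 V³⁺(aq) + Al(s) → 3 V²⁺(aq) + Al³⁺(aq); thus Q = ([V²⁺(aq)]^3·[Al³⁺(aq)]) / [V³⁺(aq)]^3.
Solving for the unknown gives log [V³⁺(aq)] = −1.360, so [V³⁺(aq)] ≈ 0.044 M.

0.044 M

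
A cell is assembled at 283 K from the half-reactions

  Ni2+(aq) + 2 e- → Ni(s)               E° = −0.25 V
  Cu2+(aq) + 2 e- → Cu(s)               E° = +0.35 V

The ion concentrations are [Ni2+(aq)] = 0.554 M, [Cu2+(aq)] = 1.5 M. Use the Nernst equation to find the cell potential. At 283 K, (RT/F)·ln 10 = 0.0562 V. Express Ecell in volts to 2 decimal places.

+0.61 V

Cu²⁺/Cu is reduced (cathode, E° = +0.35 V) and Ni²⁺/Ni is oxidized (anode).
E°cell = E°cat − E°an = +0.35 − (−0.25) = +0.60 V; n = 2.
Balancing gives Cu2+(aq) + Ni(s) → Cu(s) + Ni2+(aq); hence Q = [Ni2+(aq)] / [Cu2+(aq)] = 0.369 (log Q = −0.433).
Applying E = E° − (RT ln10/nF)·log Q gives +0.60 − (0.0562/2)(−0.433) = +0.61 V.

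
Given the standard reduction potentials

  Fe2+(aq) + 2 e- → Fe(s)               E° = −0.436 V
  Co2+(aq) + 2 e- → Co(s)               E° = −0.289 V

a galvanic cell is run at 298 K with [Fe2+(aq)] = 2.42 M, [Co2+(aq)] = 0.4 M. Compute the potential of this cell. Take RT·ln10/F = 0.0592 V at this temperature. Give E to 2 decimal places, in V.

The Co²⁺/Co couple has the more positive E°, so it is the cathode; Fe²⁺/Fe is the anode.
E°cell = E°cat − E°an = −0.289 − (−0.436) = +0.147 V; n = 2.
Balancing gives Co2+(aq) + Fe(s) → Co(s) + Fe2+(aq); hence Q = [Fe2+(aq)] / [Co2+(aq)] = 6.05 (log Q = 0.782).
E = E° − (0.0592/n)·log Q = +0.147 − (0.0592/2)(0.782) = +0.12 V.

+0.12 V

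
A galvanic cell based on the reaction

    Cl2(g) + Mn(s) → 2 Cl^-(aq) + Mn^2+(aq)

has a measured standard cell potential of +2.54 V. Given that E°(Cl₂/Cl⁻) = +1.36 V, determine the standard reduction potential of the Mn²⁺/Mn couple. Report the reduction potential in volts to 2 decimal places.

−1.18 V

In the reaction as written the Cl₂/Cl⁻ couple is reduced (cathode) and Mn²⁺/Mn is oxidized (anode), so E°cell = E°(Cl₂/Cl⁻) − E°(Mn²⁺/Mn).
E°(Mn²⁺/Mn) = E°(cathode) − E°cell = +1.36 − (+2.54) = −1.18 V.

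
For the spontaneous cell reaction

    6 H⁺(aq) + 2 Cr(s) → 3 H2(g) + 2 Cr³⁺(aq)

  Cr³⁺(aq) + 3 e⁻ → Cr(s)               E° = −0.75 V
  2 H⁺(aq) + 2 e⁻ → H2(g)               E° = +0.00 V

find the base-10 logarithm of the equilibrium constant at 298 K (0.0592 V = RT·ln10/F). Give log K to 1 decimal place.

log K = 76.0

The 2H⁺/H₂ couple is reduced (cathode); E°cell = +0.00 − (−0.75) = +0.75 V with n = 6.
At equilibrium E = 0, so log K = nE°cell / 0.0592 = (6)(+0.75) / 0.0592 = 76.0.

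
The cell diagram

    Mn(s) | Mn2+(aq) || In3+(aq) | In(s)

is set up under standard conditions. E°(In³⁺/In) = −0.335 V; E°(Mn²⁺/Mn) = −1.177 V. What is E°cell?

By convention the left-hand electrode in cell notation is the anode (oxidation) and the right-hand electrode is the cathode (reduction).
E°cell = E°(right) − E°(left) = −0.335 − (−1.177) = +0.842 V.

+0.842 V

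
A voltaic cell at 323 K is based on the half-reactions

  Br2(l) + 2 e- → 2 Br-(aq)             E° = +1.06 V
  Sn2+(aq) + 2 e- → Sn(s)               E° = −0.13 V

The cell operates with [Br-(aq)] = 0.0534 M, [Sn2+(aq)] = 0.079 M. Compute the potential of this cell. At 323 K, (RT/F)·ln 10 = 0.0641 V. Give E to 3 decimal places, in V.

+1.307 V

Since E°(Br₂/Br⁻) > E°(Sn²⁺/Sn), Br₂/Br⁻ serves as the cathode.
E°cell = +1.06 − (−0.13) = +1.19 V, with n = 2 electrons transferred.
The balanced reaction is Br2(l) + Sn(s) → 2 Br-(aq) + Sn2+(aq), so Q = [Br-(aq)]^2·[Sn2+(aq)] = 0.000225 and log Q = −3.647.
By the Nernst equation, E = +1.19 − (0.0641/2)·(−3.647) = +1.307 V.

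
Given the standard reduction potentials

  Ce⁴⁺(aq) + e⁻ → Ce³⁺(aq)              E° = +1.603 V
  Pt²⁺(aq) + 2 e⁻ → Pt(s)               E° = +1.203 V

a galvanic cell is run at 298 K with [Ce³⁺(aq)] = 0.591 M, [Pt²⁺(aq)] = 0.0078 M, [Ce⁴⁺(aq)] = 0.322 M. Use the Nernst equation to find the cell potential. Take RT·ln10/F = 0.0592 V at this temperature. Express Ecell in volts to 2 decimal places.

The Ce⁴⁺/Ce³⁺ couple has the more positive E°, so it is the cathode; Pt²⁺/Pt is the anode.
The standard potential is +1.603 − (+1.203) = +0.400 V and the balanced reaction transfers n = 2 electrons.
For the overall reaction 2 Ce⁴⁺(aq) + Pt(s) → 2 Ce³⁺(aq) + Pt²⁺(aq), Q = ([Ce³⁺(aq)]^2·[Pt²⁺(aq)]) / [Ce⁴⁺(aq)]^2 = 0.0263, giving log Q = −1.580.
E = E° − (0.0592/n)·log Q = +0.400 − (0.0592/2)(−1.580) = +0.45 V.

+0.45 V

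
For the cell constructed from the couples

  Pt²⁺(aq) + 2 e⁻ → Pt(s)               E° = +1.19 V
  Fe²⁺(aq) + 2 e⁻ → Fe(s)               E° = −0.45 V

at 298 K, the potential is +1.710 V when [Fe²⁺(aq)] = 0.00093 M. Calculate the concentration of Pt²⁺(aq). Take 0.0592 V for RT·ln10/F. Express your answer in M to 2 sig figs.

The Pt²⁺/Pt couple has the larger reduction potential, so it is the cathode: E°cell = +1.19 − (−0.45) = +1.64 V and n = 2.
Rearranging E = E° − (0.0592/n)·log Q gives log Q = 2(+1.64 − (+1.710))/0.0592 = −2.365.
Balancing electrons gives Pt²⁺(aq) + Fe(s) → Pt(s) + Fe²⁺(aq); thus Q = [Fe²⁺(aq)] / [Pt²⁺(aq)].
Isolating [Pt²⁺(aq)] in Q = 10^{−2.365} yields log [Pt²⁺(aq)] = −0.667, i.e. 0.22 M.

0.22 M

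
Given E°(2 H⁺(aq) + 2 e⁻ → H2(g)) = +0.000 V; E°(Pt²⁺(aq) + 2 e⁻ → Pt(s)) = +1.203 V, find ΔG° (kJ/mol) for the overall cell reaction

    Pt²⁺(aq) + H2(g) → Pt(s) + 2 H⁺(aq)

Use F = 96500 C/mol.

−232 kJ/mol

In the reaction as written Pt²⁺(aq) is reduced, so the Pt²⁺/Pt couple is the cathode and 2H⁺/H₂ is the anode.
E°cell = +1.203 − (+0.000) = +1.203 V; balancing electrons gives n = 2.
ΔG° = −nFE°cell = −(2)(96500)(+1.203) J/mol = −232 kJ/mol.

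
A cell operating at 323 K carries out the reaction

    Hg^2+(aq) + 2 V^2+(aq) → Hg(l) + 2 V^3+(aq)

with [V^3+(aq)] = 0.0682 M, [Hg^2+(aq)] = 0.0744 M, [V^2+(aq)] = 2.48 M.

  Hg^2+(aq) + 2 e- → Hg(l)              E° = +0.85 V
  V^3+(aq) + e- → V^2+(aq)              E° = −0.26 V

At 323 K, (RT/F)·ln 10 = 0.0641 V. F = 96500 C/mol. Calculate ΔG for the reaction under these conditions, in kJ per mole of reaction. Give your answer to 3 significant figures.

The standard cell potential is +0.85 − (−0.26) = +1.11 V, with n = 2 electrons in the balanced equation.
Q = [V^3+(aq)]^2 / ([Hg^2+(aq)]·[V^2+(aq)]^2) = 0.0102, so log Q = −1.993 and E = +1.11 − (0.0641/2)(−1.993) = +1.1739 V.
Finally ΔG = −nFE = −(2)(96500 C/mol)(+1.1739 V) = −227 kJ/mol.

−227 kJ/mol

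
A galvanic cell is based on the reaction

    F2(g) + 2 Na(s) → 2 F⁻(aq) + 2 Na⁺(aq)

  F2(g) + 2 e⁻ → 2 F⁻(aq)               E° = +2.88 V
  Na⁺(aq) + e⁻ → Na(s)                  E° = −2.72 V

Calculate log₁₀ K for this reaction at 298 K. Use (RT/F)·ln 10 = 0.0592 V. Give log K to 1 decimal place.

log K = 189.2

The F₂/F⁻ couple is reduced (cathode); E°cell = +2.88 − (−2.72) = +5.60 V with n = 2.
At equilibrium E = 0, so log K = nE°cell / 0.0592 = (2)(+5.60) / 0.0592 = 189.2.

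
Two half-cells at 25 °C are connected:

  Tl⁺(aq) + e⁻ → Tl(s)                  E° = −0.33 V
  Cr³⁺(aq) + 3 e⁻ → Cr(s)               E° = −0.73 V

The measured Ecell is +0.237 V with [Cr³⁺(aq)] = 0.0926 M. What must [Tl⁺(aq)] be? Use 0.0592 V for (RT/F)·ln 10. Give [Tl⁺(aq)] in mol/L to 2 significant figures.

With Tl⁺/Tl at the cathode and Cr³⁺/Cr at the anode, E°cell = −0.33 − (−0.73) = +0.40 V (n = 3).
Since E = E° − (0.0592/n)·log Q, log Q = n(E° − E)/0.0592 = 8.260.
The balanced reaction is 3 Tl⁺(aq) + Cr(s) → 3 Tl(s) + Cr³⁺(aq), so Q = [Cr³⁺(aq)] / [Tl⁺(aq)]^3.
Isolating [Tl⁺(aq)] in Q = 10^{8.260} yields log [Tl⁺(aq)] = −3.098, i.e. 0.00080 M.

0.00080 M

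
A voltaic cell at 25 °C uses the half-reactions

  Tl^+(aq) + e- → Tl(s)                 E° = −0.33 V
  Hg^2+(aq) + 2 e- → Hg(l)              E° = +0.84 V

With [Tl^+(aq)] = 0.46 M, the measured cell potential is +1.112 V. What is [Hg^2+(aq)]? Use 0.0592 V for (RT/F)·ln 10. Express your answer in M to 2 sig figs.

0.0023 M

The Hg²⁺/Hg couple has the larger reduction potential, so it is the cathode: E°cell = +0.84 − (−0.33) = +1.17 V and n = 2.
Since E = E° − (0.0592/n)·log Q, log Q = n(E° − E)/0.0592 = 1.959.
For Hg^2+(aq) + 2 Tl(s) → Hg(l) + 2 Tl^+(aq), the reaction quotient is Q = [Tl^+(aq)]^2 / [Hg^2+(aq)].
Substituting the known concentrations and solving, log [Hg^2+(aq)] = −2.633 and [Hg^2+(aq)] = 0.0023 M.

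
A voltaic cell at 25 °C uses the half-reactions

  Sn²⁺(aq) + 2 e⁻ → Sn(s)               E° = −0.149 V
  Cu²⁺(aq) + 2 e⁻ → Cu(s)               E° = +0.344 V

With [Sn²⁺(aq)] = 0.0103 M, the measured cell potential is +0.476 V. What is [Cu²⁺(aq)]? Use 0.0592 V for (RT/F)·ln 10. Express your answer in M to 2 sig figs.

With Cu²⁺/Cu at the cathode and Sn²⁺/Sn at the anode, E°cell = +0.344 − (−0.149) = +0.493 V (n = 2).
From the Nernst equation, log Q = n(E° − E)/0.0592 = 2·(+0.493 − (+0.476))/0.0592 = 0.574.
The balanced reaction is Cu²⁺(aq) + Sn(s) → Cu(s) + Sn²⁺(aq), so Q = [Sn²⁺(aq)] / [Cu²⁺(aq)].
Isolating [Cu²⁺(aq)] in Q = 10^{0.574} yields log [Cu²⁺(aq)] = −2.561, i.e. 0.0027 M.

0.0027 M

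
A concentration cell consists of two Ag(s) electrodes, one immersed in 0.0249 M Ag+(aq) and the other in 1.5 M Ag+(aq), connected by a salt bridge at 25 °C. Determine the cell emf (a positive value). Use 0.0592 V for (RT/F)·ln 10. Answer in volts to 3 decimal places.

0.105 V

For a concentration cell E°cell = 0, since both electrodes use the same couple.
The compartment with the higher Ag+(aq) concentration (1.5 M) acts as the cathode; ions are reduced there and produced at the dilute (0.0249 M) anode.
With n = 1, Ecell = −(0.0592/1)·log([dilute]/[conc]) = −(0.0592/1)·log(0.0249/1.5) = +0.105 V.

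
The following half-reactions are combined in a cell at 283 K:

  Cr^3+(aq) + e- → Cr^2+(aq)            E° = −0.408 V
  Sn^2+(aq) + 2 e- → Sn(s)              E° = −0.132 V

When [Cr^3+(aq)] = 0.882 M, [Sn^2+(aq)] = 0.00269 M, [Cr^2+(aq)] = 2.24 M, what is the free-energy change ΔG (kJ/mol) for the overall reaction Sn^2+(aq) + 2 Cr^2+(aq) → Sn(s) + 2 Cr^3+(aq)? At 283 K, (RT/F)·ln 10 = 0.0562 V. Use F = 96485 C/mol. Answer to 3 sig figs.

−43.7 kJ/mol

The standard cell potential is −0.132 − (−0.408) = +0.276 V, with n = 2 electrons in the balanced equation.
Q = [Cr^3+(aq)]^2 / ([Sn^2+(aq)]·[Cr^2+(aq)]^2) = 57.6, so log Q = 1.761 and E = +0.276 − (0.0562/2)(1.761) = +0.2265 V.
Then ΔG = −nFE = −2 × 96485 × +0.2265 J/mol = −43.7 kJ/mol.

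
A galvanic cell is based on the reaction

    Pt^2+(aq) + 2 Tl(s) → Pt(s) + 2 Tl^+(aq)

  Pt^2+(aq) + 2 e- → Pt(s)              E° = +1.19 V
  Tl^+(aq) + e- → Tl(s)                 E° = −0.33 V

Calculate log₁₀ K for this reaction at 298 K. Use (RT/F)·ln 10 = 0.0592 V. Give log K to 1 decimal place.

The Pt²⁺/Pt couple is reduced (cathode); E°cell = +1.19 − (−0.33) = +1.52 V with n = 2.
At equilibrium E = 0, so log K = nE°cell / 0.0592 = (2)(+1.52) / 0.0592 = 51.4.

log K = 51.4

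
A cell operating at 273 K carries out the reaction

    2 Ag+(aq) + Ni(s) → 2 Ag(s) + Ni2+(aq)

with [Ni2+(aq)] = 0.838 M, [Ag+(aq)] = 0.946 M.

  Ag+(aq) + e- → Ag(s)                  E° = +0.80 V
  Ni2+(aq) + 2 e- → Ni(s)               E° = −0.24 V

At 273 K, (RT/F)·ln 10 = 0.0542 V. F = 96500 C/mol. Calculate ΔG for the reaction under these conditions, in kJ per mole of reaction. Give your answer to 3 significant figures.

E°cell = +0.80 − (−0.24) = +1.04 V; the balanced reaction transfers n = 2 electrons.
The reaction quotient is [Ni2+(aq)] / [Ag+(aq)]^2 = 0.936; by Nernst, E = +1.04 − (0.0542/2)(−0.029) = +1.0408 V.
Then ΔG = −nFE = −2 × 96500 × +1.0408 J/mol = −201 kJ/mol.

−201 kJ/mol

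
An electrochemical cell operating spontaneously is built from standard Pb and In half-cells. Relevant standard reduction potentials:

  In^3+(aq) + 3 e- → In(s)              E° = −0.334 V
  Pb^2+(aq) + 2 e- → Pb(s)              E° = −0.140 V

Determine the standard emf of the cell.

The Pb²⁺/Pb couple has the higher E°, so Pb ion is reduced (cathode) and In is oxidized (anode).
E°cell = E°(cathode) − E°(anode) = −0.140 − (−0.334) = +0.194 V.

+0.194 V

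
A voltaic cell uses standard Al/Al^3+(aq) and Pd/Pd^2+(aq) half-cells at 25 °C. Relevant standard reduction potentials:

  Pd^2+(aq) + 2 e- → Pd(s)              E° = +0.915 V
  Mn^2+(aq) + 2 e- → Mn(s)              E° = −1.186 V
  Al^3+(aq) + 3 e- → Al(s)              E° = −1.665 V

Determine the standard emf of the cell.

Of the two couples in this cell, the one with the more positive reduction potential is reduced at the cathode: here that is Pd²⁺/Pd (+0.915 V); Al³⁺/Al (−1.665 V) is the anode.
E°cell = E°(cathode) − E°(anode) = +0.915 − (−1.665) = +2.580 V.

+2.580 V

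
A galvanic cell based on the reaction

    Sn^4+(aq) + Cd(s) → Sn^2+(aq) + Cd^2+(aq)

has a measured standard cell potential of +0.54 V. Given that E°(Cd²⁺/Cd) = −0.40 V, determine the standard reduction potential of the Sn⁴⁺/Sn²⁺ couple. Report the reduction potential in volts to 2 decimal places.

In the reaction as written the Sn⁴⁺/Sn²⁺ couple is reduced (cathode) and Cd²⁺/Cd is oxidized (anode), so E°cell = E°(Sn⁴⁺/Sn²⁺) − E°(Cd²⁺/Cd).
E°(Sn⁴⁺/Sn²⁺) = E°cell + E°(anode) = +0.54 + (−0.40) = +0.14 V.

+0.14 V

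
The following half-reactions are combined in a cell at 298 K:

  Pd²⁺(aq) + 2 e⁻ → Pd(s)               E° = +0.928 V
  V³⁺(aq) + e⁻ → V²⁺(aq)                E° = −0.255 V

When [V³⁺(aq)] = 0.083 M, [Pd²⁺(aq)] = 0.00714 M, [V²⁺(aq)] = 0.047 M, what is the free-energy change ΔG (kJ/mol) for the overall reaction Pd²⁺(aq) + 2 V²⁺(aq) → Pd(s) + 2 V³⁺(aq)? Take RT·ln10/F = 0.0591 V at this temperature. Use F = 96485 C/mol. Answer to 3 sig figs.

E°cell = +0.928 − (−0.255) = +1.183 V; the balanced reaction transfers n = 2 electrons.
The reaction quotient is [V³⁺(aq)]^2 / ([Pd²⁺(aq)]·[V²⁺(aq)]^2) = 437; by Nernst, E = +1.183 − (0.0591/2)(2.640) = +1.1050 V.
Finally ΔG = −nFE = −(2)(96485 C/mol)(+1.1050 V) = −213 kJ/mol.

−213 kJ/mol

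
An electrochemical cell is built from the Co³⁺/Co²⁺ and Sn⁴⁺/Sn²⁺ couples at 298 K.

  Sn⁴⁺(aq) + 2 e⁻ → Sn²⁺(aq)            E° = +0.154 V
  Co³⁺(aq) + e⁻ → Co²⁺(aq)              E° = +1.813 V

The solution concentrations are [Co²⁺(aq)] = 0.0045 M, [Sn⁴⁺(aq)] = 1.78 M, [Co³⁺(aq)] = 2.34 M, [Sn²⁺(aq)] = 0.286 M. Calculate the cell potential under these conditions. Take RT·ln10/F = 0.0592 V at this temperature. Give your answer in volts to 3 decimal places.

The Co³⁺/Co²⁺ couple has the more positive E°, so it is the cathode; Sn⁴⁺/Sn²⁺ is the anode.
E°cell = +1.813 − (+0.154) = +1.659 V, with n = 2 electrons transferred.
For the overall reaction 2 Co³⁺(aq) + Sn²⁺(aq) → 2 Co²⁺(aq) + Sn⁴⁺(aq), Q = ([Co²⁺(aq)]^2·[Sn⁴⁺(aq)]) / ([Co³⁺(aq)]^2·[Sn²⁺(aq)]) = 2.3×10^−5, giving log Q = −4.638.
Applying E = E° − (RT ln10/nF)·log Q gives +1.659 − (0.0592/2)(−4.638) = +1.796 V.

+1.796 V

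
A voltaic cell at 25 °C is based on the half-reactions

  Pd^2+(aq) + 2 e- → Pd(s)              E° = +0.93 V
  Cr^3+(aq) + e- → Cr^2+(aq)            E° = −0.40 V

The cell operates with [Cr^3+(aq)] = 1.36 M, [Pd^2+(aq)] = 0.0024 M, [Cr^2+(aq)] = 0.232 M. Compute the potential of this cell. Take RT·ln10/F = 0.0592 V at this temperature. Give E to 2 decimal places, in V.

+1.21 V

Since E°(Pd²⁺/Pd) > E°(Cr³⁺/Cr²⁺), Pd²⁺/Pd serves as the cathode.
The standard potential is +0.93 − (−0.40) = +1.33 V and the balanced reaction transfers n = 2 electrons.
The balanced reaction is Pd^2+(aq) + 2 Cr^2+(aq) → Pd(s) + 2 Cr^3+(aq), so Q = [Cr^3+(aq)]^2 / ([Pd^2+(aq)]·[Cr^2+(aq)]^2) = 1.43×10^4 and log Q = 4.156.
E = E° − (0.0592/n)·log Q = +1.33 − (0.0592/2)(4.156) = +1.21 V.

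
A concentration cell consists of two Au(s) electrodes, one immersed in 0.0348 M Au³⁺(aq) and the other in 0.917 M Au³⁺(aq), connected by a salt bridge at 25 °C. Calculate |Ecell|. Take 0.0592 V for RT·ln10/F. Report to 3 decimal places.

0.028 V

For a concentration cell E°cell = 0, since both electrodes use the same couple.
The compartment with the higher Au³⁺(aq) concentration (0.917 M) acts as the cathode; ions are reduced there and produced at the dilute (0.0348 M) anode.
With n = 3, Ecell = −(0.0592/3)·log([dilute]/[conc]) = −(0.0592/3)·log(0.0348/0.917) = +0.028 V.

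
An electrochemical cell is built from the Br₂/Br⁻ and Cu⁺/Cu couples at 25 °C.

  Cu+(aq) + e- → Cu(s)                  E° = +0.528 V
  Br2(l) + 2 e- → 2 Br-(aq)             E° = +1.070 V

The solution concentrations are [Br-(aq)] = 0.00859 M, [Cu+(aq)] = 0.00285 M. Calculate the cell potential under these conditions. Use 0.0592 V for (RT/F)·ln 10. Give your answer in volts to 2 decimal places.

+0.81 V

Since E°(Br₂/Br⁻) > E°(Cu⁺/Cu), Br₂/Br⁻ serves as the cathode.
E°cell = +1.070 − (+0.528) = +0.542 V, with n = 2 electrons transferred.
The balanced reaction is Br2(l) + 2 Cu(s) → 2 Br-(aq) + 2 Cu+(aq), so Q = [Br-(aq)]^2·[Cu+(aq)]^2 = 5.99×10^−10 and log Q = −9.222.
Applying E = E° − (RT ln10/nF)·log Q gives +0.542 − (0.0592/2)(−9.222) = +0.81 V.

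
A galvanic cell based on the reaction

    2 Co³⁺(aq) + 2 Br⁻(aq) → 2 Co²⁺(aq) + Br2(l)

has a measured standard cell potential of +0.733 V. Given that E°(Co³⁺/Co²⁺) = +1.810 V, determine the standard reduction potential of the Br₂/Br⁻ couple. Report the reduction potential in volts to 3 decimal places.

+1.077 V

In the reaction as written the Co³⁺/Co²⁺ couple is reduced (cathode) and Br₂/Br⁻ is oxidized (anode), so E°cell = E°(Co³⁺/Co²⁺) − E°(Br₂/Br⁻).
E°(Br₂/Br⁻) = E°(cathode) − E°cell = +1.810 − (+0.733) = +1.077 V.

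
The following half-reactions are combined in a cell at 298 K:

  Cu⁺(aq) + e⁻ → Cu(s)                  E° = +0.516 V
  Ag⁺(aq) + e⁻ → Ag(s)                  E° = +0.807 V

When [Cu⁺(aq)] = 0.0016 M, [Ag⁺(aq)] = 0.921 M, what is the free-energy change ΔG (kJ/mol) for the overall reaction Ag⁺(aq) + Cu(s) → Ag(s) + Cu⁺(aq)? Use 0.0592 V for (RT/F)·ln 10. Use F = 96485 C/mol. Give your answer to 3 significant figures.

−43.8 kJ/mol

The standard cell potential is +0.807 − (+0.516) = +0.291 V, with n = 1 electron in the balanced equation.
The reaction quotient is [Cu⁺(aq)] / [Ag⁺(aq)] = 0.00174; by Nernst, E = +0.291 − (0.0592/1)(−2.760) = +0.4544 V.
ΔG = −nFE = −(1)(96485)(+0.4544) J/mol = −43.8 kJ/mol.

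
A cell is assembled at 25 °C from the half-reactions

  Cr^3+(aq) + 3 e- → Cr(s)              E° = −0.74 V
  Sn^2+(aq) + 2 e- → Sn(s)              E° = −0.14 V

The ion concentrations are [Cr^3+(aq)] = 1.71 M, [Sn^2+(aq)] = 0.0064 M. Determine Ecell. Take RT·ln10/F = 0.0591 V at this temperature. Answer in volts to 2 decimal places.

The Sn²⁺/Sn couple has the more positive E°, so it is the cathode; Cr³⁺/Cr is the anode.
E°cell = E°cat − E°an = −0.14 − (−0.74) = +0.60 V; n = 6.
For the overall reaction 3 Sn^2+(aq) + 2 Cr(s) → 3 Sn(s) + 2 Cr^3+(aq), Q = [Cr^3+(aq)]^2 / [Sn^2+(aq)]^3 = 1.12×10^7, giving log Q = 7.047.
E = E° − (0.0591/n)·log Q = +0.60 − (0.0591/6)(7.047) = +0.53 V.

+0.53 V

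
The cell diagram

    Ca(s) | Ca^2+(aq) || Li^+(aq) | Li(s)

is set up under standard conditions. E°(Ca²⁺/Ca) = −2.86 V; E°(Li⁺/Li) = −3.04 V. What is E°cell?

−0.18 V

By convention the left-hand electrode in cell notation is the anode (oxidation) and the right-hand electrode is the cathode (reduction).
E°cell = E°(right) − E°(left) = −3.04 − (−2.86) = −0.18 V.
The negative sign shows that, as written, the cell would require an external voltage to drive the reaction.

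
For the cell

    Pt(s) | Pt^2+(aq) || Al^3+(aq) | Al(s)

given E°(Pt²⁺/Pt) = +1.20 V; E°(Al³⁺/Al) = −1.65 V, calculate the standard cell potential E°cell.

By convention the left-hand electrode in cell notation is the anode (oxidation) and the right-hand electrode is the cathode (reduction).
E°cell = E°(right) − E°(left) = −1.65 − (+1.20) = −2.85 V.
The negative sign shows that, as written, the cell would require an external voltage to drive the reaction.

−2.85 V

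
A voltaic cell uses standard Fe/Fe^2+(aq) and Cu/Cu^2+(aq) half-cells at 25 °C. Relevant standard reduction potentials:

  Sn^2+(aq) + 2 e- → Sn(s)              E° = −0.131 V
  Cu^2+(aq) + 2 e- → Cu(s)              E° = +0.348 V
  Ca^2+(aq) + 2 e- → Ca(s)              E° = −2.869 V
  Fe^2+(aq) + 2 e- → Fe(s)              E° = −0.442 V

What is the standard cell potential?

+0.790 V

Of the two couples in this cell, the one with the more positive reduction potential is reduced at the cathode: here that is Cu²⁺/Cu (+0.348 V); Fe²⁺/Fe (−0.442 V) is the anode.
E°cell = E°(cathode) − E°(anode) = +0.348 − (−0.442) = +0.790 V.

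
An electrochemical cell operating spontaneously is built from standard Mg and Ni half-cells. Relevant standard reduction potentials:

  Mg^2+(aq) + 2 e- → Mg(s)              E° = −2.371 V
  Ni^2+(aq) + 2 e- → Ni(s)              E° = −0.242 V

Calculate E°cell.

+2.129 V

The Ni²⁺/Ni couple has the higher E°, so Ni ion is reduced (cathode) and Mg is oxidized (anode).
E°cell = E°(cathode) − E°(anode) = −0.242 − (−2.371) = +2.129 V.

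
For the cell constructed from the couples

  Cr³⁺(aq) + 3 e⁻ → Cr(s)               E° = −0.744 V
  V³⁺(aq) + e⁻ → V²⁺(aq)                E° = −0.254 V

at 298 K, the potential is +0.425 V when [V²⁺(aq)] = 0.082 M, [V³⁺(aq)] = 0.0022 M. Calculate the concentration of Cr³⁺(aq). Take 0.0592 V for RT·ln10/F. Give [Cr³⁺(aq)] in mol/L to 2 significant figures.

With V³⁺/V²⁺ at the cathode and Cr³⁺/Cr at the anode, E°cell = −0.254 − (−0.744) = +0.490 V (n = 3).
Rearranging E = E° − (0.0592/n)·log Q gives log Q = 3(+0.490 − (+0.425))/0.0592 = 3.294.
For 3 V³⁺(aq) + Cr(s) → 3 V²⁺(aq) + Cr³⁺(aq), the reaction quotient is Q = ([V²⁺(aq)]^3·[Cr³⁺(aq)]) / [V³⁺(aq)]^3.
Solving for the unknown gives log [Cr³⁺(aq)] = −1.420, so [Cr³⁺(aq)] ≈ 0.038 M.

0.038 M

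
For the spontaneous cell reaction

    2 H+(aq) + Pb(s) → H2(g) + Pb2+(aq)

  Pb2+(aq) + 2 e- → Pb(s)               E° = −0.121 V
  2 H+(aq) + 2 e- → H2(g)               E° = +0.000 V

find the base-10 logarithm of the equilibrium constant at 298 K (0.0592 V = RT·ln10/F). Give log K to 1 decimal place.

The 2H⁺/H₂ couple is reduced (cathode); E°cell = +0.000 − (−0.121) = +0.121 V with n = 2.
At equilibrium E = 0, so log K = nE°cell / 0.0592 = (2)(+0.121) / 0.0592 = 4.1.

log K = 4.1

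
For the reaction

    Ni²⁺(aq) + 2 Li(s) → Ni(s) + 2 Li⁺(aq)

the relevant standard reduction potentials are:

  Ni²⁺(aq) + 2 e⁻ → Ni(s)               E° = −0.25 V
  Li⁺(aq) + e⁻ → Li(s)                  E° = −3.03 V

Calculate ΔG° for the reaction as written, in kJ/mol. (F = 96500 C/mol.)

−537 kJ/mol

In the reaction as written Ni²⁺(aq) is reduced, so the Ni²⁺/Ni couple is the cathode and Li⁺/Li is the anode.
E°cell = −0.25 − (−3.03) = +2.78 V; balancing electrons gives n = 2.
ΔG° = −nFE°cell = −(2)(96500)(+2.78) J/mol = −537 kJ/mol.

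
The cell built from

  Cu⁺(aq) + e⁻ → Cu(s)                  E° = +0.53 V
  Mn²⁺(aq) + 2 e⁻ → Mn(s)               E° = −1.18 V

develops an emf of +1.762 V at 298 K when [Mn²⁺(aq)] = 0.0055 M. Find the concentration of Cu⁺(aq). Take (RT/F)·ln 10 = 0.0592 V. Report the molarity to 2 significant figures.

0.56 M

With Cu⁺/Cu at the cathode and Mn²⁺/Mn at the anode, E°cell = +0.53 − (−1.18) = +1.71 V (n = 2).
Rearranging E = E° − (0.0592/n)·log Q gives log Q = 2(+1.71 − (+1.762))/0.0592 = −1.757.
The balanced reaction is 2 Cu⁺(aq) + Mn(s) → 2 Cu(s) + Mn²⁺(aq), so Q = [Mn²⁺(aq)] / [Cu⁺(aq)]^2.
Isolating [Cu⁺(aq)] in Q = 10^{−1.757} yields log [Cu⁺(aq)] = −0.251, i.e. 0.56 M.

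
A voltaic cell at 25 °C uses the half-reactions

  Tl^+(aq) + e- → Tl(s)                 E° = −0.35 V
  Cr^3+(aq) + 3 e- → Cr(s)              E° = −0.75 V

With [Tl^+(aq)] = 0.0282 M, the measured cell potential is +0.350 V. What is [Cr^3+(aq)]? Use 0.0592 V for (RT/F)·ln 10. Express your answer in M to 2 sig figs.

0.0077 M

Tl⁺/Tl is the cathode (higher E°); E°cell = −0.35 − (−0.75) = +0.40 V with n = 3.
Since E = E° − (0.0592/n)·log Q, log Q = n(E° − E)/0.0592 = 2.534.
For 3 Tl^+(aq) + Cr(s) → 3 Tl(s) + Cr^3+(aq), the reaction quotient is Q = [Cr^3+(aq)] / [Tl^+(aq)]^3.
Solving for the unknown gives log [Cr^3+(aq)] = −2.115, so [Cr^3+(aq)] ≈ 0.0077 M.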